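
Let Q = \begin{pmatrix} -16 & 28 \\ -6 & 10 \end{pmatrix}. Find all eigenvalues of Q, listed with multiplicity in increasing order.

-4, -2

Characteristic polynomial: p(μ) = μ^2 + 6μ + 8 = (μ + 2)(μ + 4).
Roots (with multiplicity): -4, -2.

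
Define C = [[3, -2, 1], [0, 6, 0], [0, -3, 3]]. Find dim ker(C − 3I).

1

C − 3I = [[0, -2, 1], [0, 3, 0], [0, -3, 0]].
This matrix has rank 2, so its null space has dimension 3 − 2 = 1.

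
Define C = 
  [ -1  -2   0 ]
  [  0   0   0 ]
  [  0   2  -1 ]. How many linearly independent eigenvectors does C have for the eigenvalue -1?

2

C + 1I = [[0, -2, 0], [0, 1, 0], [0, 2, 0]].
This matrix has rank 1, so its null space has dimension 3 − 1 = 2.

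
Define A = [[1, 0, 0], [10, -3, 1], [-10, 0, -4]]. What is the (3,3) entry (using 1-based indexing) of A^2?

Characteristic polynomial: μ^3 + 6μ^2 + 5μ - 12 = (μ - 1)(μ + 3)(μ + 4), so the eigenvalues are -4, -3, 1.
μ=1: eigenvector (1, 2, -2).
μ=-3: eigenvector (0, 1, 0).
μ=-4: eigenvector (0, -1, 1).
P = [[1, 0, 0], [2, 1, -1], [-2, 0, 1]], D = diag(1, -3, -4), P⁻¹ = [[1, 0, 0], [0, 1, 1], [2, 0, 1]].
A² = P·diag(1, 9, 16)·P⁻¹ = [[1, 0, 0], [-30, 9, -7], [30, 0, 16]].
The requested entry is 16.

16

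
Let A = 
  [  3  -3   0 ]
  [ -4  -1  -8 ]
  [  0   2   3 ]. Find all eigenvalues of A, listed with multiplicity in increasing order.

Characteristic polynomial: p(s) = s^3 - 5s^2 + 7s - 3 = (s - 3)(s - 1)^2.
Roots (with multiplicity): 1, 1, 3.

1, 1, 3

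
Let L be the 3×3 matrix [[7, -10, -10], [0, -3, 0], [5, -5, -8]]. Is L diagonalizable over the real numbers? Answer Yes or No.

Characteristic polynomial: p(μ) = μ^3 + 4μ^2 - 3μ - 18 = (μ - 2)(μ + 3)^2.
μ = -3 has algebraic multiplicity 2; rank(L + 3I) = 1, so geometric multiplicity = 2.
Every eigenvalue has geometric = algebraic multiplicity, so L is diagonalizable.

Yes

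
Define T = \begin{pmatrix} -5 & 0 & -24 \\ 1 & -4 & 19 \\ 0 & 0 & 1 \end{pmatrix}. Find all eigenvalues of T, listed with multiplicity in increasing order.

-5, -4, 1

Characteristic polynomial: p(μ) = μ^3 + 8μ^2 + 11μ - 20 = (μ - 1)(μ + 4)(μ + 5).
Roots (with multiplicity): -5, -4, 1.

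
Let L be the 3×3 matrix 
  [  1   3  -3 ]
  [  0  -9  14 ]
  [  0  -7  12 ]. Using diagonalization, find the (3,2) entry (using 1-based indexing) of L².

-21

Characteristic polynomial: λ^3 - 4λ^2 - 7λ + 10 = (λ - 5)(λ - 1)(λ + 2), so the eigenvalues are -2, 1, 5.
λ=1: eigenvector (1, 0, 0).
λ=5: eigenvector (0, 1, 1).
λ=-2: eigenvector (1, -2, -1).
P = [[1, 0, 1], [0, 1, -2], [0, 1, -1]], D = diag(1, 5, -2), P⁻¹ = [[1, 1, -1], [0, -1, 2], [0, -1, 1]].
L² = P·diag(1, 25, 4)·P⁻¹ = [[1, -3, 3], [0, -17, 42], [0, -21, 46]].
The requested entry is -21.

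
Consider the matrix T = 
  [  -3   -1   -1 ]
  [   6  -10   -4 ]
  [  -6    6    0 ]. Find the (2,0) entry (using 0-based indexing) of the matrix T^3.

Characteristic polynomial: μ^3 + 13μ^2 + 54μ + 72 = (μ + 3)(μ + 4)(μ + 6), so the eigenvalues are -6, -4, -3.
μ=-3: eigenvector (1, 2, -2).
μ=-6: eigenvector (0, -1, 1).
μ=-4: eigenvector (1, 1, 0).
P = [[1, 0, 1], [2, -1, 1], [-2, 1, 0]], D = diag(-3, -6, -4), P⁻¹ = [[1, -1, -1], [2, -2, -1], [0, 1, 1]].
T³ = P·diag(-27, -216, -64)·P⁻¹ = [[-27, -37, -37], [378, -442, -226], [-378, 378, 162]].
The requested entry is -378.

-378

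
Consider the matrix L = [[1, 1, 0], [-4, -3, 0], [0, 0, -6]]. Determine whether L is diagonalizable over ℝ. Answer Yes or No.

No

Characteristic polynomial: p(r) = r^3 + 8r^2 + 13r + 6 = (r + 1)^2(r + 6).
r = -1 has algebraic multiplicity 2; rank(L + 1I) = 2, so geometric multiplicity = 1.
Geometric multiplicity < algebraic multiplicity, so L is not diagonalizable.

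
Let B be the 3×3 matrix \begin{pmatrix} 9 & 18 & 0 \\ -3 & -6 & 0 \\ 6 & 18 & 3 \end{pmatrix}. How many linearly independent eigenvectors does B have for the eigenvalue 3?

B − 3I = [[6, 18, 0], [-3, -9, 0], [6, 18, 0]].
This matrix has rank 1, so its null space has dimension 3 − 1 = 2.

2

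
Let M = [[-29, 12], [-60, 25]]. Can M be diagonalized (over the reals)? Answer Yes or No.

Characteristic polynomial: p(t) = t^2 + 4t - 5 = (t - 1)(t + 5).
All 2 eigenvalues are distinct, so M is diagonalizable.

Yes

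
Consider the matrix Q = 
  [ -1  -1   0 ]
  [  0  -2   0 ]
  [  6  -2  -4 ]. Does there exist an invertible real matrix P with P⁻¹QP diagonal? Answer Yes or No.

Yes

Characteristic polynomial: p(r) = r^3 + 7r^2 + 14r + 8 = (r + 1)(r + 2)(r + 4).
All 3 eigenvalues are distinct, so Q is diagonalizable.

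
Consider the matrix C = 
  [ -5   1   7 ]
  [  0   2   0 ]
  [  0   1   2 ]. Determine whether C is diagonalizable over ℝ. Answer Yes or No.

Characteristic polynomial: p(s) = s^3 + s^2 - 16s + 20 = (s - 2)^2(s + 5).
s = 2 has algebraic multiplicity 2; rank(C − 2I) = 2, so geometric multiplicity = 1.
Geometric multiplicity < algebraic multiplicity, so C is not diagonalizable.

No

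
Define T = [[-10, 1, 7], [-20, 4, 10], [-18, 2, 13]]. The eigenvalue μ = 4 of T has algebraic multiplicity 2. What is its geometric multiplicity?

1

T − 4I = [[-14, 1, 7], [-20, 0, 10], [-18, 2, 9]].
This matrix has rank 2, so its null space has dimension 3 − 2 = 1.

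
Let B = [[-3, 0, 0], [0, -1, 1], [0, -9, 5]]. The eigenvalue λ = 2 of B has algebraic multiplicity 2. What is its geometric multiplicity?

B − 2I = [[-5, 0, 0], [0, -3, 1], [0, -9, 3]].
This matrix has rank 2, so its null space has dimension 3 − 2 = 1.

1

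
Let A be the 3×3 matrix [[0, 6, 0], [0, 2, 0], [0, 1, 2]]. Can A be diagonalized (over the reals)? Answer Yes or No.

Characteristic polynomial: p(r) = r^3 - 4r^2 + 4r = r(r - 2)^2.
r = 2 has algebraic multiplicity 2; rank(A − 2I) = 2, so geometric multiplicity = 1.
Geometric multiplicity < algebraic multiplicity, so A is not diagonalizable.

No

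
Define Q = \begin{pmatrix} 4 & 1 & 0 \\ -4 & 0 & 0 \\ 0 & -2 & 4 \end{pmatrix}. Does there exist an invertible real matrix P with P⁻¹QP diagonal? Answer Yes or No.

Characteristic polynomial: p(μ) = μ^3 - 8μ^2 + 20μ - 16 = (μ - 4)(μ - 2)^2.
μ = 2 has algebraic multiplicity 2; rank(Q − 2I) = 2, so geometric multiplicity = 1.
Geometric multiplicity < algebraic multiplicity, so Q is not diagonalizable.

No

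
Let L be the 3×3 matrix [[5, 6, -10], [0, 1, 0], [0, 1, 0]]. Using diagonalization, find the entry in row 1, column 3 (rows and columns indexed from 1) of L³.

Characteristic polynomial: μ^3 - 6μ^2 + 5μ = μ(μ - 5)(μ - 1), so the eigenvalues are 0, 1, 5.
μ=5: eigenvector (-1, 0, 0).
μ=1: eigenvector (1, 1, 1).
μ=0: eigenvector (-2, 0, -1).
P = [[-1, 1, -2], [0, 1, 0], [0, 1, -1]], D = diag(5, 1, 0), P⁻¹ = [[-1, -1, 2], [0, 1, 0], [0, 1, -1]].
L³ = P·diag(125, 1, 0)·P⁻¹ = [[125, 126, -250], [0, 1, 0], [0, 1, 0]].
The requested entry is -250.

-250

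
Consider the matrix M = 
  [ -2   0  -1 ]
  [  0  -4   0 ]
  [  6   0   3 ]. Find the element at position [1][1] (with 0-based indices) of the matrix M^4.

Characteristic polynomial: r^3 + 3r^2 - 4r = r(r - 1)(r + 4), so the eigenvalues are -4, 0, 1.
r=0: eigenvector (1, 0, -2).
r=-4: eigenvector (0, 1, 0).
r=1: eigenvector (-1, 0, 3).
P = [[1, 0, -1], [0, 1, 0], [-2, 0, 3]], D = diag(0, -4, 1), P⁻¹ = [[3, 0, 1], [0, 1, 0], [2, 0, 1]].
M⁴ = P·diag(0, 256, 1)·P⁻¹ = [[-2, 0, -1], [0, 256, 0], [6, 0, 3]].
The requested entry is 256.

256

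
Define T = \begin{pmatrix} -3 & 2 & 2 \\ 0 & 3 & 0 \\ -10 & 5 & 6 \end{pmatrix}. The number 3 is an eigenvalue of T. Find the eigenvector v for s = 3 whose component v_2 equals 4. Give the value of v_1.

T − 3I = [[-6, 2, 2], [0, 0, 0], [-10, 5, 3]].
Solving (T − 3I)v = 0 gives the eigenspace spanned by (8, 4, 20).
With v_2 = 4, v = (8, 4, 20), so v_1 = 8.

8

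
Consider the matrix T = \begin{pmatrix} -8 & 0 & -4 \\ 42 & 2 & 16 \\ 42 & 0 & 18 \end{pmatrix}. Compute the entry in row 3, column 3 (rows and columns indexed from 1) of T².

Characteristic polynomial: λ^3 - 12λ^2 + 44λ - 48 = (λ - 6)(λ - 4)(λ - 2), so the eigenvalues are 2, 4, 6.
λ=4: eigenvector (1, -3, -3).
λ=2: eigenvector (0, 1, 0).
λ=6: eigenvector (-2, 7, 7).
P = [[1, 0, -2], [-3, 1, 7], [-3, 0, 7]], D = diag(4, 2, 6), P⁻¹ = [[7, 0, 2], [0, 1, -1], [3, 0, 1]].
T² = P·diag(16, 4, 36)·P⁻¹ = [[-104, 0, -40], [420, 4, 152], [420, 0, 156]].
The requested entry is 156.

156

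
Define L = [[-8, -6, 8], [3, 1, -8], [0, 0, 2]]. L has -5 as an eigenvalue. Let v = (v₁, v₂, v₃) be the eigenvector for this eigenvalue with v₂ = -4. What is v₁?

8

L + 5I = [[-3, -6, 8], [3, 6, -8], [0, 0, 7]].
Solving (L + 5I)v = 0 gives the eigenspace spanned by (8, -4, 0).
With v₂ = -4, v = (8, -4, 0), so v₁ = 8.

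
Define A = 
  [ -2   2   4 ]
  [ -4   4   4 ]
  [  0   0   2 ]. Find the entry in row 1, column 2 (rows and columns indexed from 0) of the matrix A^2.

Characteristic polynomial: r^3 - 4r^2 + 4r = r(r - 2)^2, so the eigenvalues are 0, 2, 2.
r=2: eigenvector (0, -2, 1).
r=0: eigenvector (1, 1, 0).
r=2: eigenvector (-1, 2, -2).
P = [[0, 1, -1], [-2, 1, 2], [1, 0, -2]], D = diag(2, 0, 2), P⁻¹ = [[2, -2, -3], [2, -1, -2], [1, -1, -2]].
A² = P·diag(4, 0, 4)·P⁻¹ = [[-4, 4, 8], [-8, 8, 8], [0, 0, 4]].
The requested entry is 8.

8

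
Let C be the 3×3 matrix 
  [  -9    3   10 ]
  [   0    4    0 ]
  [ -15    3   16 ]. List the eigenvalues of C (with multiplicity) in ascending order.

1, 4, 6

Characteristic polynomial: p(t) = t^3 - 11t^2 + 34t - 24 = (t - 6)(t - 4)(t - 1).
Roots (with multiplicity): 1, 4, 6.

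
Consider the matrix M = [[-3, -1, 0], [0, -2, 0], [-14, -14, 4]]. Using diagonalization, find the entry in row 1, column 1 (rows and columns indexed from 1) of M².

9

Characteristic polynomial: s^3 + s^2 - 14s - 24 = (s - 4)(s + 2)(s + 3), so the eigenvalues are -3, -2, 4.
s=4: eigenvector (0, 0, 1).
s=-2: eigenvector (-1, 1, 0).
s=-3: eigenvector (1, 0, 2).
P = [[0, -1, 1], [0, 1, 0], [1, 0, 2]], D = diag(4, -2, -3), P⁻¹ = [[-2, -2, 1], [0, 1, 0], [1, 1, 0]].
M² = P·diag(16, 4, 9)·P⁻¹ = [[9, 5, 0], [0, 4, 0], [-14, -14, 16]].
The requested entry is 9.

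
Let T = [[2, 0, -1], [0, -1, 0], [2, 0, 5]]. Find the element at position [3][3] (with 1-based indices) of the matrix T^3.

101

Characteristic polynomial: μ^3 - 6μ^2 + 5μ + 12 = (μ - 4)(μ - 3)(μ + 1), so the eigenvalues are -1, 3, 4.
μ=4: eigenvector (-1, 0, 2).
μ=-1: eigenvector (0, 1, 0).
μ=3: eigenvector (-1, 0, 1).
P = [[-1, 0, -1], [0, 1, 0], [2, 0, 1]], D = diag(4, -1, 3), P⁻¹ = [[1, 0, 1], [0, 1, 0], [-2, 0, -1]].
T³ = P·diag(64, -1, 27)·P⁻¹ = [[-10, 0, -37], [0, -1, 0], [74, 0, 101]].
The requested entry is 101.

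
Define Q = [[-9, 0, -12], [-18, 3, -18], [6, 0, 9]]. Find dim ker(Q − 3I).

2

Q − 3I = [[-12, 0, -12], [-18, 0, -18], [6, 0, 6]].
This matrix has rank 1, so its null space has dimension 3 − 1 = 2.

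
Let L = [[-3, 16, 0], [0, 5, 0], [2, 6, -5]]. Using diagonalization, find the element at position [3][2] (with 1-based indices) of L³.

54

Characteristic polynomial: λ^3 + 3λ^2 - 25λ - 75 = (λ - 5)(λ + 3)(λ + 5), so the eigenvalues are -5, -3, 5.
λ=-3: eigenvector (1, 0, 1).
λ=5: eigenvector (2, 1, 1).
λ=-5: eigenvector (0, 0, 1).
P = [[1, 2, 0], [0, 1, 0], [1, 1, 1]], D = diag(-3, 5, -5), P⁻¹ = [[1, -2, 0], [0, 1, 0], [-1, 1, 1]].
L³ = P·diag(-27, 125, -125)·P⁻¹ = [[-27, 304, 0], [0, 125, 0], [98, 54, -125]].
The requested entry is 54.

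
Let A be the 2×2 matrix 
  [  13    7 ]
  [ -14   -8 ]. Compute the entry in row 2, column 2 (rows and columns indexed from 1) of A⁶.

-46654

Characteristic polynomial: t^2 - 5t - 6 = (t - 6)(t + 1), so the eigenvalues are -1, 6.
t=-1: eigenvector (-1, 2).
t=6: eigenvector (1, -1).
P = [[-1, 1], [2, -1]], D = diag(-1, 6), P⁻¹ = [[1, 1], [2, 1]].
A⁶ = P·diag(1, 46656)·P⁻¹ = [[93311, 46655], [-93310, -46654]].
The requested entry is -46654.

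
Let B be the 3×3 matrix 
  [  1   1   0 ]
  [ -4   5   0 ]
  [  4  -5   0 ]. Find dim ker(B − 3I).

1

B − 3I = [[-2, 1, 0], [-4, 2, 0], [4, -5, -3]].
This matrix has rank 2, so its null space has dimension 3 − 2 = 1.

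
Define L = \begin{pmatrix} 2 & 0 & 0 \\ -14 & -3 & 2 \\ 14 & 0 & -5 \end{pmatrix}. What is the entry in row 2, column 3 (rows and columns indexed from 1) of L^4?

-544

Characteristic polynomial: r^3 + 6r^2 - r - 30 = (r - 2)(r + 3)(r + 5), so the eigenvalues are -5, -3, 2.
r=2: eigenvector (1, -2, 2).
r=-3: eigenvector (0, 1, 0).
r=-5: eigenvector (0, -1, 1).
P = [[1, 0, 0], [-2, 1, -1], [2, 0, 1]], D = diag(2, -3, -5), P⁻¹ = [[1, 0, 0], [0, 1, 1], [-2, 0, 1]].
L⁴ = P·diag(16, 81, 625)·P⁻¹ = [[16, 0, 0], [1218, 81, -544], [-1218, 0, 625]].
The requested entry is -544.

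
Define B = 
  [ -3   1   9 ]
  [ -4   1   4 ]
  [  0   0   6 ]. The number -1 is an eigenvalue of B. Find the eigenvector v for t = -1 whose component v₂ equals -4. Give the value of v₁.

-2

B + 1I = [[-2, 1, 9], [-4, 2, 4], [0, 0, 7]].
Solving (B + 1I)v = 0 gives the eigenspace spanned by (-2, -4, 0).
With v₂ = -4, v = (-2, -4, 0), so v₁ = -2.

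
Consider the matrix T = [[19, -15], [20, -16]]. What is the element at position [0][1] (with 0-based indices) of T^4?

-765

Characteristic polynomial: λ^2 - 3λ - 4 = (λ - 4)(λ + 1), so the eigenvalues are -1, 4.
λ=-1: eigenvector (3, 4).
λ=4: eigenvector (1, 1).
P = [[3, 1], [4, 1]], D = diag(-1, 4), P⁻¹ = [[-1, 1], [4, -3]].
T⁴ = P·diag(1, 256)·P⁻¹ = [[1021, -765], [1020, -764]].
The requested entry is -765.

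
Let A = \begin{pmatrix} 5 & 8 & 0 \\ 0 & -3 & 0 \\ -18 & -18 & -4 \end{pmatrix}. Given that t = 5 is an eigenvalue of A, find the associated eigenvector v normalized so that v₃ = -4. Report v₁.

2

A − 5I = [[0, 8, 0], [0, -8, 0], [-18, -18, -9]].
Solving (A − 5I)v = 0 gives the eigenspace spanned by (2, 0, -4).
With v₃ = -4, v = (2, 0, -4), so v₁ = 2.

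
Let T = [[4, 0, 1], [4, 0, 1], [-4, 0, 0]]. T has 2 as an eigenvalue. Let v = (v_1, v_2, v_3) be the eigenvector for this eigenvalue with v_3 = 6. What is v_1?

T − 2I = [[2, 0, 1], [4, -2, 1], [-4, 0, -2]].
Solving (T − 2I)v = 0 gives the eigenspace spanned by (-3, -3, 6).
With v_3 = 6, v = (-3, -3, 6), so v_1 = -3.

-3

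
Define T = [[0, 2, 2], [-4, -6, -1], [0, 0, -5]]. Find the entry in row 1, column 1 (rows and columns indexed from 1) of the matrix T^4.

Characteristic polynomial: λ^3 + 11λ^2 + 38λ + 40 = (λ + 2)(λ + 4)(λ + 5), so the eigenvalues are -5, -4, -2.
λ=-4: eigenvector (-1, 2, 0).
λ=-2: eigenvector (-1, 1, 0).
λ=-5: eigenvector (0, -1, 1).
P = [[-1, -1, 0], [2, 1, -1], [0, 0, 1]], D = diag(-4, -2, -5), P⁻¹ = [[1, 1, 1], [-2, -1, -1], [0, 0, 1]].
T⁴ = P·diag(256, 16, 625)·P⁻¹ = [[-224, -240, -240], [480, 496, -129], [0, 0, 625]].
The requested entry is -224.

-224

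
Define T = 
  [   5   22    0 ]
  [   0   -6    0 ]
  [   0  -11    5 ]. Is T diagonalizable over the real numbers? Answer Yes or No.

Characteristic polynomial: p(s) = s^3 - 4s^2 - 35s + 150 = (s - 5)^2(s + 6).
s = 5 has algebraic multiplicity 2; rank(T − 5I) = 1, so geometric multiplicity = 2.
Every eigenvalue has geometric = algebraic multiplicity, so T is diagonalizable.

Yes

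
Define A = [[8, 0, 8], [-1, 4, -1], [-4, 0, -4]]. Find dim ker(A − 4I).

1

A − 4I = [[4, 0, 8], [-1, 0, -1], [-4, 0, -8]].
This matrix has rank 2, so its null space has dimension 3 − 2 = 1.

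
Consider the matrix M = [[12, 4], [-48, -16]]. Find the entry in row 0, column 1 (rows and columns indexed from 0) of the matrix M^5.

1024

Characteristic polynomial: λ^2 + 4λ = λ(λ + 4), so the eigenvalues are -4, 0.
λ=-4: eigenvector (-1, 4).
λ=0: eigenvector (1, -3).
P = [[-1, 1], [4, -3]], D = diag(-4, 0), P⁻¹ = [[3, 1], [4, 1]].
M⁵ = P·diag(-1024, 0)·P⁻¹ = [[3072, 1024], [-12288, -4096]].
The requested entry is 1024.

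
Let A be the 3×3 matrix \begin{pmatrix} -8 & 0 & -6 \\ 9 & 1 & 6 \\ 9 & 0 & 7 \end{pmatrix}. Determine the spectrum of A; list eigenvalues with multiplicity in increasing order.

-2, 1, 1

Characteristic polynomial: p(r) = r^3 - 3r + 2 = (r - 1)^2(r + 2).
Roots (with multiplicity): -2, 1, 1.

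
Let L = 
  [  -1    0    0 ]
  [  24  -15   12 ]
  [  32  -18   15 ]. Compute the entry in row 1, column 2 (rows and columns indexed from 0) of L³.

108

Characteristic polynomial: s^3 + s^2 - 9s - 9 = (s - 3)(s + 1)(s + 3), so the eigenvalues are -3, -1, 3.
s=-1: eigenvector (1, 0, -2).
s=-3: eigenvector (0, 1, 1).
s=3: eigenvector (0, 2, 3).
P = [[1, 0, 0], [0, 1, 2], [-2, 1, 3]], D = diag(-1, -3, 3), P⁻¹ = [[1, 0, 0], [-4, 3, -2], [2, -1, 1]].
L³ = P·diag(-1, -27, 27)·P⁻¹ = [[-1, 0, 0], [216, -135, 108], [272, -162, 135]].
The requested entry is 108.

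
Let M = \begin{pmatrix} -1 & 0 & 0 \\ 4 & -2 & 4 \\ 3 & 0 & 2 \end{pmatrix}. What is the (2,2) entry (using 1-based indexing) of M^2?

4

Characteristic polynomial: μ^3 + μ^2 - 4μ - 4 = (μ - 2)(μ + 1)(μ + 2), so the eigenvalues are -2, -1, 2.
μ=2: eigenvector (0, 1, 1).
μ=-2: eigenvector (0, 1, 0).
μ=-1: eigenvector (-1, 0, 1).
P = [[0, 0, -1], [1, 1, 0], [1, 0, 1]], D = diag(2, -2, -1), P⁻¹ = [[1, 0, 1], [-1, 1, -1], [-1, 0, 0]].
M² = P·diag(4, 4, 1)·P⁻¹ = [[1, 0, 0], [0, 4, 0], [3, 0, 4]].
The requested entry is 4.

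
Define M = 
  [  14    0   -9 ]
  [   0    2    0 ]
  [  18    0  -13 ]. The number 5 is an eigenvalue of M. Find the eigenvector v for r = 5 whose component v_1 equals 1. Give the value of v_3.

1

M − 5I = [[9, 0, -9], [0, -3, 0], [18, 0, -18]].
Solving (M − 5I)v = 0 gives the eigenspace spanned by (1, 0, 1).
With v_1 = 1, v = (1, 0, 1), so v_3 = 1.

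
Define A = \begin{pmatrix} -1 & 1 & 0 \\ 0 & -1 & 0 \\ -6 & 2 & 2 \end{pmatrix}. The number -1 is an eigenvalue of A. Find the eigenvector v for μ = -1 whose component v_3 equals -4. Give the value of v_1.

-2

A + 1I = [[0, 1, 0], [0, 0, 0], [-6, 2, 3]].
Solving (A + 1I)v = 0 gives the eigenspace spanned by (-2, 0, -4).
With v_3 = -4, v = (-2, 0, -4), so v_1 = -2.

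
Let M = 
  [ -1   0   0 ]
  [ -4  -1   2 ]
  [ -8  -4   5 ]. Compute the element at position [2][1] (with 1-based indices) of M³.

Characteristic polynomial: s^3 - 3s^2 - s + 3 = (s - 3)(s - 1)(s + 1), so the eigenvalues are -1, 1, 3.
s=-1: eigenvector (1, 1, 2).
s=1: eigenvector (0, 1, 1).
s=3: eigenvector (0, -1, -2).
P = [[1, 0, 0], [1, 1, -1], [2, 1, -2]], D = diag(-1, 1, 3), P⁻¹ = [[1, 0, 0], [0, 2, -1], [1, 1, -1]].
M³ = P·diag(-1, 1, 27)·P⁻¹ = [[-1, 0, 0], [-28, -25, 26], [-56, -52, 53]].
The requested entry is -28.

-28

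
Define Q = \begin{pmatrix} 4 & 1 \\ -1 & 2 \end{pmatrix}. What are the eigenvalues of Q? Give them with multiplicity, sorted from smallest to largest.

3, 3

Characteristic polynomial: p(λ) = λ^2 - 6λ + 9 = (λ - 3)^2.
Roots (with multiplicity): 3, 3.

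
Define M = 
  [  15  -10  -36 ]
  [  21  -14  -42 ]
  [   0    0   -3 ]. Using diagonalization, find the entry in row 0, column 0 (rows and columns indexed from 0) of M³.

Characteristic polynomial: λ^3 + 2λ^2 - 3λ = λ(λ - 1)(λ + 3), so the eigenvalues are -3, 0, 1.
λ=1: eigenvector (5, 7, 0).
λ=0: eigenvector (2, 3, 0).
λ=-3: eigenvector (2, 0, 1).
P = [[5, 2, 2], [7, 3, 0], [0, 0, 1]], D = diag(1, 0, -3), P⁻¹ = [[3, -2, -6], [-7, 5, 14], [0, 0, 1]].
M³ = P·diag(1, 0, -27)·P⁻¹ = [[15, -10, -84], [21, -14, -42], [0, 0, -27]].
The requested entry is 15.

15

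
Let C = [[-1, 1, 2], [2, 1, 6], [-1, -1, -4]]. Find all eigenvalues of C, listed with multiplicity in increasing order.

Characteristic polynomial: p(λ) = λ^3 + 4λ^2 + 5λ + 2 = (λ + 1)^2(λ + 2).
Roots (with multiplicity): -2, -1, -1.

-2, -1, -1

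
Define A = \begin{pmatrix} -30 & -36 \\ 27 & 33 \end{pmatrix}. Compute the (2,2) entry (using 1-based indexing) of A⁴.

4941

Characteristic polynomial: λ^2 - 3λ - 18 = (λ - 6)(λ + 3), so the eigenvalues are -3, 6.
λ=-3: eigenvector (4, -3).
λ=6: eigenvector (-1, 1).
P = [[4, -1], [-3, 1]], D = diag(-3, 6), P⁻¹ = [[1, 1], [3, 4]].
A⁴ = P·diag(81, 1296)·P⁻¹ = [[-3564, -4860], [3645, 4941]].
The requested entry is 4941.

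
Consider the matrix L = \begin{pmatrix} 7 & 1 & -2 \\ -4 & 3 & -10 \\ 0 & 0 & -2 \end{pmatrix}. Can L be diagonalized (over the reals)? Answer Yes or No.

Characteristic polynomial: p(t) = t^3 - 8t^2 + 5t + 50 = (t - 5)^2(t + 2).
t = 5 has algebraic multiplicity 2; rank(L − 5I) = 2, so geometric multiplicity = 1.
Geometric multiplicity < algebraic multiplicity, so L is not diagonalizable.

No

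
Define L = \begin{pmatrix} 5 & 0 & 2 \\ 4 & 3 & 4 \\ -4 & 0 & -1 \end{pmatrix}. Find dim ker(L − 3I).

L − 3I = [[2, 0, 2], [4, 0, 4], [-4, 0, -4]].
This matrix has rank 1, so its null space has dimension 3 − 1 = 2.

2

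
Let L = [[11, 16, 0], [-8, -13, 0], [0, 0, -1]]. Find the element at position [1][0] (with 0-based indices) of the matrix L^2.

Characteristic polynomial: μ^3 + 3μ^2 - 13μ - 15 = (μ - 3)(μ + 1)(μ + 5), so the eigenvalues are -5, -1, 3.
μ=3: eigenvector (-2, 1, 0).
μ=-5: eigenvector (-1, 1, 0).
μ=-1: eigenvector (0, 0, 1).
P = [[-2, -1, 0], [1, 1, 0], [0, 0, 1]], D = diag(3, -5, -1), P⁻¹ = [[-1, -1, 0], [1, 2, 0], [0, 0, 1]].
L² = P·diag(9, 25, 1)·P⁻¹ = [[-7, -32, 0], [16, 41, 0], [0, 0, 1]].
The requested entry is 16.

16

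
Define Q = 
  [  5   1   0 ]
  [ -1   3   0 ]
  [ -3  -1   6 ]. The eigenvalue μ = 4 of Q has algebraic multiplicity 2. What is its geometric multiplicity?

1

Q − 4I = [[1, 1, 0], [-1, -1, 0], [-3, -1, 2]].
This matrix has rank 2, so its null space has dimension 3 − 2 = 1.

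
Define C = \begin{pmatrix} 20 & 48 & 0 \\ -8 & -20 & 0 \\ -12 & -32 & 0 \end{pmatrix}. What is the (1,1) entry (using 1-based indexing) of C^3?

Characteristic polynomial: t^3 - 16t = t(t - 4)(t + 4), so the eigenvalues are -4, 0, 4.
t=4: eigenvector (3, -1, -1).
t=0: eigenvector (0, 0, 1).
t=-4: eigenvector (-2, 1, 2).
P = [[3, 0, -2], [-1, 0, 1], [-1, 1, 2]], D = diag(4, 0, -4), P⁻¹ = [[1, 2, 0], [-1, -4, 1], [1, 3, 0]].
C³ = P·diag(64, 0, -64)·P⁻¹ = [[320, 768, 0], [-128, -320, 0], [-192, -512, 0]].
The requested entry is 320.

320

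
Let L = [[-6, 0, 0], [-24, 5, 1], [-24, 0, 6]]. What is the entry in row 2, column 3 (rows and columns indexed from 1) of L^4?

Characteristic polynomial: t^3 - 5t^2 - 36t + 180 = (t - 6)(t - 5)(t + 6), so the eigenvalues are -6, 5, 6.
t=-6: eigenvector (1, 2, 2).
t=5: eigenvector (0, 1, 0).
t=6: eigenvector (0, 1, 1).
P = [[1, 0, 0], [2, 1, 1], [2, 0, 1]], D = diag(-6, 5, 6), P⁻¹ = [[1, 0, 0], [0, 1, -1], [-2, 0, 1]].
L⁴ = P·diag(1296, 625, 1296)·P⁻¹ = [[1296, 0, 0], [0, 625, 671], [0, 0, 1296]].
The requested entry is 671.

671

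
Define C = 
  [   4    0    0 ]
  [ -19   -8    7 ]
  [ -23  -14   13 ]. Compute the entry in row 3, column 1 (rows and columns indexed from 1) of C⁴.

Characteristic polynomial: t^3 - 9t^2 + 14t + 24 = (t - 6)(t - 4)(t + 1), so the eigenvalues are -1, 4, 6.
t=4: eigenvector (1, -1, 1).
t=6: eigenvector (0, 1, 2).
t=-1: eigenvector (0, 1, 1).
P = [[1, 0, 0], [-1, 1, 1], [1, 2, 1]], D = diag(4, 6, -1), P⁻¹ = [[1, 0, 0], [-2, -1, 1], [3, 2, -1]].
C⁴ = P·diag(256, 1296, 1)·P⁻¹ = [[256, 0, 0], [-2845, -1294, 1295], [-4925, -2590, 2591]].
The requested entry is -4925.

-4925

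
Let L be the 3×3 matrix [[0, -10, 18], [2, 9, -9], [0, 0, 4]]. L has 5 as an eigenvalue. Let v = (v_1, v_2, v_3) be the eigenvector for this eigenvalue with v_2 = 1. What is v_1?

-2

L − 5I = [[-5, -10, 18], [2, 4, -9], [0, 0, -1]].
Solving (L − 5I)v = 0 gives the eigenspace spanned by (-2, 1, 0).
With v_2 = 1, v = (-2, 1, 0), so v_1 = -2.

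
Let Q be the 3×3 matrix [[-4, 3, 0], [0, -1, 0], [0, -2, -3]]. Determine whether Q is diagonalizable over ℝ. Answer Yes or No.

Yes

Characteristic polynomial: p(μ) = μ^3 + 8μ^2 + 19μ + 12 = (μ + 1)(μ + 3)(μ + 4).
All 3 eigenvalues are distinct, so Q is diagonalizable.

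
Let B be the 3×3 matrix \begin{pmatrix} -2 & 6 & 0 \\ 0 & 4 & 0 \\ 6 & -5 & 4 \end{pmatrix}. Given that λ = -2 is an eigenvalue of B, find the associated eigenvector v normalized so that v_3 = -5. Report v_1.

5

B + 2I = [[0, 6, 0], [0, 6, 0], [6, -5, 6]].
Solving (B + 2I)v = 0 gives the eigenspace spanned by (5, 0, -5).
With v_3 = -5, v = (5, 0, -5), so v_1 = 5.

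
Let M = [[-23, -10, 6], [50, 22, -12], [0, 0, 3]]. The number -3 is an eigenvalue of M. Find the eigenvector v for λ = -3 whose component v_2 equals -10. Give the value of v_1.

5

M + 3I = [[-20, -10, 6], [50, 25, -12], [0, 0, 6]].
Solving (M + 3I)v = 0 gives the eigenspace spanned by (5, -10, 0).
With v_2 = -10, v = (5, -10, 0), so v_1 = 5.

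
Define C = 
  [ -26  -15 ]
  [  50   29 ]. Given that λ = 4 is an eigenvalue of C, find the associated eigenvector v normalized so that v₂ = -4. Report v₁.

C − 4I = [[-30, -15], [50, 25]].
Solving (C − 4I)v = 0 gives the eigenspace spanned by (2, -4).
With v₂ = -4, v = (2, -4), so v₁ = 2.

2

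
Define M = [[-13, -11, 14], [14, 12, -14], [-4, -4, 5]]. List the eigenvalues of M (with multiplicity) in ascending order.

-2, 1, 5

Characteristic polynomial: p(μ) = μ^3 - 4μ^2 - 7μ + 10 = (μ - 5)(μ - 1)(μ + 2).
Roots (with multiplicity): -2, 1, 5.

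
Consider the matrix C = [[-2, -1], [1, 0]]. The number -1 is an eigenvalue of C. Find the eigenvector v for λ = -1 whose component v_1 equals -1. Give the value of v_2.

C + 1I = [[-1, -1], [1, 1]].
Solving (C + 1I)v = 0 gives the eigenspace spanned by (-1, 1).
With v_1 = -1, v = (-1, 1), so v_2 = 1.

1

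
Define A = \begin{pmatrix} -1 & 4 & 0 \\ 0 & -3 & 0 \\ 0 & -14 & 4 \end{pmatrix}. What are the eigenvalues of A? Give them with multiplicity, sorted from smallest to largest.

Characteristic polynomial: p(λ) = λ^3 - 13λ - 12 = (λ - 4)(λ + 1)(λ + 3).
Roots (with multiplicity): -3, -1, 4.

-3, -1, 4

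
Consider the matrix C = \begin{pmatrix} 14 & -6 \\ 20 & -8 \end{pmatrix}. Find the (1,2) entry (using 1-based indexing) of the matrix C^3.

-168

Characteristic polynomial: s^2 - 6s + 8 = (s - 4)(s - 2), so the eigenvalues are 2, 4.
s=2: eigenvector (1, 2).
s=4: eigenvector (-3, -5).
P = [[1, -3], [2, -5]], D = diag(2, 4), P⁻¹ = [[-5, 3], [-2, 1]].
C³ = P·diag(8, 64)·P⁻¹ = [[344, -168], [560, -272]].
The requested entry is -168.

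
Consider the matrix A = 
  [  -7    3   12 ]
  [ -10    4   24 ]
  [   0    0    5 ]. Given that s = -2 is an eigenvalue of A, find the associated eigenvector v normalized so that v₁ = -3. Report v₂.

A + 2I = [[-5, 3, 12], [-10, 6, 24], [0, 0, 7]].
Solving (A + 2I)v = 0 gives the eigenspace spanned by (-3, -5, 0).
With v₁ = -3, v = (-3, -5, 0), so v₂ = -5.

-5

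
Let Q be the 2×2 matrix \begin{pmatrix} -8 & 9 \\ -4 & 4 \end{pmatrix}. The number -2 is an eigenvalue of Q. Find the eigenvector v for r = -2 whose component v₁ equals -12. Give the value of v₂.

-8

Q + 2I = [[-6, 9], [-4, 6]].
Solving (Q + 2I)v = 0 gives the eigenspace spanned by (-12, -8).
With v₁ = -12, v = (-12, -8), so v₂ = -8.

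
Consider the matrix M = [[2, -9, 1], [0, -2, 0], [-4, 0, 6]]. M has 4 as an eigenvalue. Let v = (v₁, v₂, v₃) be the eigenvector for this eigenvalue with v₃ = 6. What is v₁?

3

M − 4I = [[-2, -9, 1], [0, -6, 0], [-4, 0, 2]].
Solving (M − 4I)v = 0 gives the eigenspace spanned by (3, 0, 6).
With v₃ = 6, v = (3, 0, 6), so v₁ = 3.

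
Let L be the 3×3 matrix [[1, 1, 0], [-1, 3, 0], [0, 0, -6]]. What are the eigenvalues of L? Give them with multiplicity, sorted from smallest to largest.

-6, 2, 2

Characteristic polynomial: p(λ) = λ^3 + 2λ^2 - 20λ + 24 = (λ - 2)^2(λ + 6).
Roots (with multiplicity): -6, 2, 2.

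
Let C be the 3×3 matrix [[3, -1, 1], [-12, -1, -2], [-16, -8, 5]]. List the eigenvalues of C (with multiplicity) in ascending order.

-3, 5, 5

Characteristic polynomial: p(μ) = μ^3 - 7μ^2 - 5μ + 75 = (μ - 5)^2(μ + 3).
Roots (with multiplicity): -3, 5, 5.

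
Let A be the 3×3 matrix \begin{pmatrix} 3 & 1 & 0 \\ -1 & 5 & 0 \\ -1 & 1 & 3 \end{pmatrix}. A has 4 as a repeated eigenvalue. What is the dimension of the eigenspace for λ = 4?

1

A − 4I = [[-1, 1, 0], [-1, 1, 0], [-1, 1, -1]].
This matrix has rank 2, so its null space has dimension 3 − 2 = 1.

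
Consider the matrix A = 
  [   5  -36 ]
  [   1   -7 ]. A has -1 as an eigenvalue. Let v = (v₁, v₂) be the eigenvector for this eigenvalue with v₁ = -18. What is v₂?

-3

A + 1I = [[6, -36], [1, -6]].
Solving (A + 1I)v = 0 gives the eigenspace spanned by (-18, -3).
With v₁ = -18, v = (-18, -3), so v₂ = -3.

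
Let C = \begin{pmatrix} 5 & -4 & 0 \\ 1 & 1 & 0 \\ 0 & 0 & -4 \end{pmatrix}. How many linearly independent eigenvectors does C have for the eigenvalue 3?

C − 3I = [[2, -4, 0], [1, -2, 0], [0, 0, -7]].
This matrix has rank 2, so its null space has dimension 3 − 2 = 1.

1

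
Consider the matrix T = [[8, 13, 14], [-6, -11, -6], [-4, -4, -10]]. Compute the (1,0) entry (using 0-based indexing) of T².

42

Characteristic polynomial: r^3 + 13r^2 + 52r + 60 = (r + 2)(r + 5)(r + 6), so the eigenvalues are -6, -5, -2.
r=-6: eigenvector (1, 0, -1).
r=-5: eigenvector (-1, 1, 0).
r=-2: eigenvector (4, -2, -1).
P = [[1, -1, 4], [0, 1, -2], [-1, 0, -1]], D = diag(-6, -5, -2), P⁻¹ = [[-1, -1, -2], [2, 3, 2], [1, 1, 1]].
T² = P·diag(36, 25, 4)·P⁻¹ = [[-70, -95, -106], [42, 67, 42], [32, 32, 68]].
The requested entry is 42.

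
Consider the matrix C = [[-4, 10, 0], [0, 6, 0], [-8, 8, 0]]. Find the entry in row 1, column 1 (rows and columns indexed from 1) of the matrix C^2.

Characteristic polynomial: μ^3 - 2μ^2 - 24μ = μ(μ - 6)(μ + 4), so the eigenvalues are -4, 0, 6.
μ=-4: eigenvector (1, 0, 2).
μ=0: eigenvector (0, 0, 1).
μ=6: eigenvector (1, 1, 0).
P = [[1, 0, 1], [0, 0, 1], [2, 1, 0]], D = diag(-4, 0, 6), P⁻¹ = [[1, -1, 0], [-2, 2, 1], [0, 1, 0]].
C² = P·diag(16, 0, 36)·P⁻¹ = [[16, 20, 0], [0, 36, 0], [32, -32, 0]].
The requested entry is 16.

16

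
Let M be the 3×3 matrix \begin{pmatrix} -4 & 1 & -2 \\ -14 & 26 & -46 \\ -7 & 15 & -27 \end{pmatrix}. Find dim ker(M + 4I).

M + 4I = [[0, 1, -2], [-14, 30, -46], [-7, 15, -23]].
This matrix has rank 2, so its null space has dimension 3 − 2 = 1.

1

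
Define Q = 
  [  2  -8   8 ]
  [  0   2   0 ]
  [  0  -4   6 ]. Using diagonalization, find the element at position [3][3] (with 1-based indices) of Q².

36

Characteristic polynomial: λ^3 - 10λ^2 + 28λ - 24 = (λ - 6)(λ - 2)^2, so the eigenvalues are 2, 2, 6.
λ=2: eigenvector (1, 0, 0).
λ=2: eigenvector (1, 1, 1).
λ=6: eigenvector (2, 0, 1).
P = [[1, 1, 2], [0, 1, 0], [0, 1, 1]], D = diag(2, 2, 6), P⁻¹ = [[1, 1, -2], [0, 1, 0], [0, -1, 1]].
Q² = P·diag(4, 4, 36)·P⁻¹ = [[4, -64, 64], [0, 4, 0], [0, -32, 36]].
The requested entry is 36.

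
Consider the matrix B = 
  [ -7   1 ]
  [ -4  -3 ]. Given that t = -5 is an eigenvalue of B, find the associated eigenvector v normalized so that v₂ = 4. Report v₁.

2

B + 5I = [[-2, 1], [-4, 2]].
Solving (B + 5I)v = 0 gives the eigenspace spanned by (2, 4).
With v₂ = 4, v = (2, 4), so v₁ = 2.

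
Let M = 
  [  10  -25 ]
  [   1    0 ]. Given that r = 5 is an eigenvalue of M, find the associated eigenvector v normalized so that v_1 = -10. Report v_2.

-2

M − 5I = [[5, -25], [1, -5]].
Solving (M − 5I)v = 0 gives the eigenspace spanned by (-10, -2).
With v_1 = -10, v = (-10, -2), so v_2 = -2.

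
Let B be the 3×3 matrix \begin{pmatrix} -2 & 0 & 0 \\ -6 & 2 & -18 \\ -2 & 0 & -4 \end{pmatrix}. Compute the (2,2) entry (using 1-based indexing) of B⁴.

16

Characteristic polynomial: t^3 + 4t^2 - 4t - 16 = (t - 2)(t + 2)(t + 4), so the eigenvalues are -4, -2, 2.
t=-2: eigenvector (1, -3, -1).
t=2: eigenvector (0, 1, 0).
t=-4: eigenvector (0, 3, 1).
P = [[1, 0, 0], [-3, 1, 3], [-1, 0, 1]], D = diag(-2, 2, -4), P⁻¹ = [[1, 0, 0], [0, 1, -3], [1, 0, 1]].
B⁴ = P·diag(16, 16, 256)·P⁻¹ = [[16, 0, 0], [720, 16, 720], [240, 0, 256]].
The requested entry is 16.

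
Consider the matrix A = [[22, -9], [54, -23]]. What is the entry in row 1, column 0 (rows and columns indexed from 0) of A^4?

Characteristic polynomial: μ^2 + μ - 20 = (μ - 4)(μ + 5), so the eigenvalues are -5, 4.
μ=4: eigenvector (1, 2).
μ=-5: eigenvector (1, 3).
P = [[1, 1], [2, 3]], D = diag(4, -5), P⁻¹ = [[3, -1], [-2, 1]].
A⁴ = P·diag(256, 625)·P⁻¹ = [[-482, 369], [-2214, 1363]].
The requested entry is -2214.

-2214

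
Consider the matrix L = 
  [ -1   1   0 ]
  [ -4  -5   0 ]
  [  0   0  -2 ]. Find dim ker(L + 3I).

1

L + 3I = [[2, 1, 0], [-4, -2, 0], [0, 0, 1]].
This matrix has rank 2, so its null space has dimension 3 − 2 = 1.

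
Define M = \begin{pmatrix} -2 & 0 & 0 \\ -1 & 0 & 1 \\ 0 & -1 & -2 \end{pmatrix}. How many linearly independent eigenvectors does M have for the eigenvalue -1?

M + 1I = [[-1, 0, 0], [-1, 1, 1], [0, -1, -1]].
This matrix has rank 2, so its null space has dimension 3 − 2 = 1.

1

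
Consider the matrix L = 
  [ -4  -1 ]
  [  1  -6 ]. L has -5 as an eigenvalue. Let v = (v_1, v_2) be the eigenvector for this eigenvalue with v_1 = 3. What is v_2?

3

L + 5I = [[1, -1], [1, -1]].
Solving (L + 5I)v = 0 gives the eigenspace spanned by (3, 3).
With v_1 = 3, v = (3, 3), so v_2 = 3.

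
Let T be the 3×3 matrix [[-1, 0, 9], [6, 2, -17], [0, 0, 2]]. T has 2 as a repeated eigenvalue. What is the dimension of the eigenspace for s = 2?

1

T − 2I = [[-3, 0, 9], [6, 0, -17], [0, 0, 0]].
This matrix has rank 2, so its null space has dimension 3 − 2 = 1.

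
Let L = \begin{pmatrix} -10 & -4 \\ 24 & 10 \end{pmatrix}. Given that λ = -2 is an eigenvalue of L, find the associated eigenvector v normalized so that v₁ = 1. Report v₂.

-2

L + 2I = [[-8, -4], [24, 12]].
Solving (L + 2I)v = 0 gives the eigenspace spanned by (1, -2).
With v₁ = 1, v = (1, -2), so v₂ = -2.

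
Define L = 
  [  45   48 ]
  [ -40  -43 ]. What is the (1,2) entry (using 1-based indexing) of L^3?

912

Characteristic polynomial: λ^2 - 2λ - 15 = (λ - 5)(λ + 3), so the eigenvalues are -3, 5.
λ=-3: eigenvector (1, -1).
λ=5: eigenvector (6, -5).
P = [[1, 6], [-1, -5]], D = diag(-3, 5), P⁻¹ = [[-5, -6], [1, 1]].
L³ = P·diag(-27, 125)·P⁻¹ = [[885, 912], [-760, -787]].
The requested entry is 912.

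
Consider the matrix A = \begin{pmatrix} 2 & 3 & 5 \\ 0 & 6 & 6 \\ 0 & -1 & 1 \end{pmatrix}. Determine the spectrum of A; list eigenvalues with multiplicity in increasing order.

2, 3, 4

Characteristic polynomial: p(s) = s^3 - 9s^2 + 26s - 24 = (s - 4)(s - 3)(s - 2).
Roots (with multiplicity): 2, 3, 4.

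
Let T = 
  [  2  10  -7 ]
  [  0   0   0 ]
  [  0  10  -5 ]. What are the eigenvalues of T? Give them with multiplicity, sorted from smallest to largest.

Characteristic polynomial: p(s) = s^3 + 3s^2 - 10s = s(s - 2)(s + 5).
Roots (with multiplicity): -5, 0, 2.

-5, 0, 2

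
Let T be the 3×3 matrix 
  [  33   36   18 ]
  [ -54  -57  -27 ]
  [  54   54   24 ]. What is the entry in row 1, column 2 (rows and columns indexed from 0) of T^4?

Characteristic polynomial: s^3 - 27s - 54 = (s - 6)(s + 3)^2, so the eigenvalues are -3, -3, 6.
s=-3: eigenvector (-4, 7, -6).
s=-3: eigenvector (1, -2, 2).
s=6: eigenvector (-2, 3, -3).
P = [[-4, 1, -2], [7, -2, 3], [-6, 2, -3]], D = diag(-3, -3, 6), P⁻¹ = [[0, 1, 1], [-3, 0, 2], [-2, -2, -1]].
T⁴ = P·diag(81, 81, 1296)·P⁻¹ = [[4941, 4860, 2430], [-7290, -7209, -3645], [7290, 7290, 3726]].
The requested entry is -3645.

-3645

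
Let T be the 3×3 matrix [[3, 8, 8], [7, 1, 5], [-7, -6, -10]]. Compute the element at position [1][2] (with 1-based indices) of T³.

Characteristic polynomial: s^3 + 6s^2 - 7s - 60 = (s - 3)(s + 4)(s + 5), so the eigenvalues are -5, -4, 3.
s=-4: eigenvector (0, -1, 1).
s=-5: eigenvector (-1, 2, -1).
s=3: eigenvector (1, 1, -1).
P = [[0, -1, 1], [-1, 2, 1], [1, -1, -1]], D = diag(-4, -5, 3), P⁻¹ = [[1, 2, 3], [0, 1, 1], [1, 1, 1]].
T³ = P·diag(-64, -125, 27)·P⁻¹ = [[27, 152, 152], [91, -95, -31], [-91, -30, -94]].
The requested entry is 152.

152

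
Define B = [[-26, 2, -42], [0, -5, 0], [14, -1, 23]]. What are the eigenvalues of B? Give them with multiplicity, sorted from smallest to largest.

-5, -5, 2

Characteristic polynomial: p(μ) = μ^3 + 8μ^2 + 5μ - 50 = (μ - 2)(μ + 5)^2.
Roots (with multiplicity): -5, -5, 2.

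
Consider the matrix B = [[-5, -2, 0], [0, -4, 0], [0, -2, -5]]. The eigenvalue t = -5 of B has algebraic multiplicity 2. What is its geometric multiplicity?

B + 5I = [[0, -2, 0], [0, 1, 0], [0, -2, 0]].
This matrix has rank 1, so its null space has dimension 3 − 1 = 2.

2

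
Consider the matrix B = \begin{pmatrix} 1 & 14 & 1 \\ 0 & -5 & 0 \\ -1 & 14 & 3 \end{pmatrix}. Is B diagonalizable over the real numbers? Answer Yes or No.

No

Characteristic polynomial: p(μ) = μ^3 + μ^2 - 16μ + 20 = (μ - 2)^2(μ + 5).
μ = 2 has algebraic multiplicity 2; rank(B − 2I) = 2, so geometric multiplicity = 1.
Geometric multiplicity < algebraic multiplicity, so B is not diagonalizable.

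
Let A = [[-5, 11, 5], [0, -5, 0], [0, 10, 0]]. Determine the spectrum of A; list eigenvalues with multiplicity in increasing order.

Characteristic polynomial: p(t) = t^3 + 10t^2 + 25t = t(t + 5)^2.
Roots (with multiplicity): -5, -5, 0.

-5, -5, 0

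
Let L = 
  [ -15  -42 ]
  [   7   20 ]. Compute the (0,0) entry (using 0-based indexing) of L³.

Characteristic polynomial: r^2 - 5r - 6 = (r - 6)(r + 1), so the eigenvalues are -1, 6.
r=6: eigenvector (-2, 1).
r=-1: eigenvector (-3, 1).
P = [[-2, -3], [1, 1]], D = diag(6, -1), P⁻¹ = [[1, 3], [-1, -2]].
L³ = P·diag(216, -1)·P⁻¹ = [[-435, -1302], [217, 650]].
The requested entry is -435.

-435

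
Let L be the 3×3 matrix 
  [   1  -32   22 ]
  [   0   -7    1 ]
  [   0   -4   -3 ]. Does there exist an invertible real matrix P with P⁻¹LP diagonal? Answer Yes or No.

No

Characteristic polynomial: p(t) = t^3 + 9t^2 + 15t - 25 = (t - 1)(t + 5)^2.
t = -5 has algebraic multiplicity 2; rank(L + 5I) = 2, so geometric multiplicity = 1.
Geometric multiplicity < algebraic multiplicity, so L is not diagonalizable.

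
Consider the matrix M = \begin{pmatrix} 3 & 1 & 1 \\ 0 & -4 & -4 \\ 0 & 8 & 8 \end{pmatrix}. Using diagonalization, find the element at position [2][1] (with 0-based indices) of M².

Characteristic polynomial: λ^3 - 7λ^2 + 12λ = λ(λ - 4)(λ - 3), so the eigenvalues are 0, 3, 4.
λ=3: eigenvector (1, 0, 0).
λ=4: eigenvector (1, -1, 2).
λ=0: eigenvector (0, -1, 1).
P = [[1, 1, 0], [0, -1, -1], [0, 2, 1]], D = diag(3, 4, 0), P⁻¹ = [[1, -1, -1], [0, 1, 1], [0, -2, -1]].
M² = P·diag(9, 16, 0)·P⁻¹ = [[9, 7, 7], [0, -16, -16], [0, 32, 32]].
The requested entry is 32.

32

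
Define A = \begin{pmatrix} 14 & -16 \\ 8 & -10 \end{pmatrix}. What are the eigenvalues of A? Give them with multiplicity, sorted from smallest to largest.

Characteristic polynomial: p(λ) = λ^2 - 4λ - 12 = (λ - 6)(λ + 2).
Roots (with multiplicity): -2, 6.

-2, 6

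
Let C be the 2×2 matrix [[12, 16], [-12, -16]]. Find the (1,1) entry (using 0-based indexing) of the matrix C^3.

Characteristic polynomial: μ^2 + 4μ = μ(μ + 4), so the eigenvalues are -4, 0.
μ=-4: eigenvector (-1, 1).
μ=0: eigenvector (4, -3).
P = [[-1, 4], [1, -3]], D = diag(-4, 0), P⁻¹ = [[3, 4], [1, 1]].
C³ = P·diag(-64, 0)·P⁻¹ = [[192, 256], [-192, -256]].
The requested entry is -256.

-256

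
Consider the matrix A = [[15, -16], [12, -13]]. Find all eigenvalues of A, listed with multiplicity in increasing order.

Characteristic polynomial: p(r) = r^2 - 2r - 3 = (r - 3)(r + 1).
Roots (with multiplicity): -1, 3.

-1, 3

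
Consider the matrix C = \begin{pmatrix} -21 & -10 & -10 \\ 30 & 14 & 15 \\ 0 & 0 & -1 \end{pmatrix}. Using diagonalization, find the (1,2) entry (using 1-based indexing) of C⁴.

2590

Characteristic polynomial: r^3 + 8r^2 + 13r + 6 = (r + 1)^2(r + 6), so the eigenvalues are -6, -1, -1.
r=-1: eigenvector (1, -2, 0).
r=-6: eigenvector (2, -3, 0).
r=-1: eigenvector (-4, 7, 1).
P = [[1, 2, -4], [-2, -3, 7], [0, 0, 1]], D = diag(-1, -6, -1), P⁻¹ = [[-3, -2, 2], [2, 1, 1], [0, 0, 1]].
C⁴ = P·diag(1, 1296, 1)·P⁻¹ = [[5181, 2590, 2590], [-7770, -3884, -3885], [0, 0, 1]].
The requested entry is 2590.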